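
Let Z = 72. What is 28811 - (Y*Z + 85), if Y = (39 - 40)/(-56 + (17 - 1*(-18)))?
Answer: 201058/7 ≈ 28723.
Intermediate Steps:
Y = 1/21 (Y = -1/(-56 + (17 + 18)) = -1/(-56 + 35) = -1/(-21) = -1*(-1/21) = 1/21 ≈ 0.047619)
28811 - (Y*Z + 85) = 28811 - ((1/21)*72 + 85) = 28811 - (24/7 + 85) = 28811 - 1*619/7 = 28811 - 619/7 = 201058/7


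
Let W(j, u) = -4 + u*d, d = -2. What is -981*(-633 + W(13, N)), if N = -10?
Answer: 605277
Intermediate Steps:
W(j, u) = -4 - 2*u (W(j, u) = -4 + u*(-2) = -4 - 2*u)
-981*(-633 + W(13, N)) = -981*(-633 + (-4 - 2*(-10))) = -981*(-633 + (-4 + 20)) = -981*(-633 + 16) = -981*(-617) = 605277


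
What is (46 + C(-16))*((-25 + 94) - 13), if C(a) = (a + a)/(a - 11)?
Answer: 71344/27 ≈ 2642.4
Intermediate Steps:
C(a) = 2*a/(-11 + a) (C(a) = (2*a)/(-11 + a) = 2*a/(-11 + a))
(46 + C(-16))*((-25 + 94) - 13) = (46 + 2*(-16)/(-11 - 16))*((-25 + 94) - 13) = (46 + 2*(-16)/(-27))*(69 - 13) = (46 + 2*(-16)*(-1/27))*56 = (46 + 32/27)*56 = (1274/27)*56 = 71344/27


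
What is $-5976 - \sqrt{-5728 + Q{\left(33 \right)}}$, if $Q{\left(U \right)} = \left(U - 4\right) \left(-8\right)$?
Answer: $-5976 - 2 i \sqrt{1490} \approx -5976.0 - 77.201 i$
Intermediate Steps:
$Q{\left(U \right)} = 32 - 8 U$ ($Q{\left(U \right)} = \left(U - 4\right) \left(-8\right) = \left(-4 + U\right) \left(-8\right) = 32 - 8 U$)
$-5976 - \sqrt{-5728 + Q{\left(33 \right)}} = -5976 - \sqrt{-5728 + \left(32 - 264\right)} = -5976 - \sqrt{-5728 - 232} = -5976 - \sqrt{-5960} = -5976 - 2 i \sqrt{1490}$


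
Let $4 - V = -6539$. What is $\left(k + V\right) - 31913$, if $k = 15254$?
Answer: $-10116$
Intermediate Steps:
$V = 6543$ ($V = 4 - -6539 = 4 + 6539 = 6543$)
$\left(k + V\right) - 31913 = \left(15254 + 6543\right) - 31913 = 21797 - 31913 = -10116$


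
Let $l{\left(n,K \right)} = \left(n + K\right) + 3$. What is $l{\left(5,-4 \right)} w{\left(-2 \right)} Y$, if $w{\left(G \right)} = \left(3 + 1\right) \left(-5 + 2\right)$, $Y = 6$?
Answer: $-288$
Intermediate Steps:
$l{\left(n,K \right)} = 3 + K + n$ ($l{\left(n,K \right)} = \left(K + n\right) + 3 = 3 + K + n$)
$w{\left(G \right)} = -12$ ($w{\left(G \right)} = 4 \left(-3\right) = -12$)
$l{\left(5,-4 \right)} w{\left(-2 \right)} Y = \left(3 - 4 + 5\right) \left(-12\right) 6 = 4 \left(-12\right) 6 = \left(-48\right) 6 = -288$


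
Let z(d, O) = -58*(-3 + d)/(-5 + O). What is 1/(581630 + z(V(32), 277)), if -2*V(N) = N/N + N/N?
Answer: 34/19775449 ≈ 1.7193e-6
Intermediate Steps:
V(N) = -1 (V(N) = -(N/N + N/N)/2 = -(1 + 1)/2 = -½*2 = -1)
z(d, O) = -58*(-3 + d)/(-5 + O)
1/(581630 + z(V(32), 277)) = 1/(581630 + 58*(3 - 1*(-1))/(-5 + 277)) = 1/(581630 + 58*(3 + 1)/272) = 1/(581630 + 58*(1/272)*4) = 1/(581630 + 29/34) = 1/(19775449/34) = 34/19775449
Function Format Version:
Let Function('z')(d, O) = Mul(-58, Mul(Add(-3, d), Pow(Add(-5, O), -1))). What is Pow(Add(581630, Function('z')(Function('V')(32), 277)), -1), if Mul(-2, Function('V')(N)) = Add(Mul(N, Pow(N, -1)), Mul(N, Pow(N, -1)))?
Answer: Rational(34, 19775449) ≈ 1.7193e-6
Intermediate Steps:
Function('V')(N) = -1 (Function('V')(N) = Mul(Rational(-1, 2), Add(Mul(N, Pow(N, -1)), Mul(N, Pow(N, -1)))) = Mul(Rational(-1, 2), Add(1, 1)) = Mul(Rational(-1, 2), 2) = -1)
Function('z')(d, O) = Mul(-58, Pow(Add(-5, O), -1), Add(-3, d)) (Function('z')(d, O) = Mul(-58, Mul(Pow(Add(-5, O), -1), Add(-3, d))) = Mul(-58, Pow(Add(-5, O), -1), Add(-3, d)))
Pow(Add(581630, Function('z')(Function('V')(32), 277)), -1) = Pow(Add(581630, Mul(58, Pow(Add(-5, 277), -1), Add(3, Mul(-1, -1)))), -1) = Pow(Add(581630, Mul(58, Pow(272, -1), Add(3, 1))), -1) = Pow(Add(581630, Mul(58, Rational(1, 272), 4)), -1) = Pow(Add(581630, Rational(29, 34)), -1) = Pow(Rational(19775449, 34), -1) = Rational(34, 19775449)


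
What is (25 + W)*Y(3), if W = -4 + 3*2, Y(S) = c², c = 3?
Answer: 243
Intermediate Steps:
Y(S) = 9 (Y(S) = 3² = 9)
W = 2 (W = -4 + 6 = 2)
(25 + W)*Y(3) = (25 + 2)*9 = 27*9 = 243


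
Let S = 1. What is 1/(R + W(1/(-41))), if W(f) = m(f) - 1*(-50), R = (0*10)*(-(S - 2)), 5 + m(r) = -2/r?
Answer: 1/127 ≈ 0.0078740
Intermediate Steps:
m(r) = -5 - 2/r
R = 0 (R = (0*10)*(-(1 - 2)) = 0*(-1*(-1)) = 0*1 = 0)
W(f) = 45 - 2/f (W(f) = (-5 - 2/f) - 1*(-50) = (-5 - 2/f) + 50 = 45 - 2/f)
1/(R + W(1/(-41))) = 1/(0 + (45 - 2/(1/(-41)))) = 1/(0 + (45 - 2/(-1/41))) = 1/(0 + (45 - 2*(-41))) = 1/(0 + (45 + 82)) = 1/(0 + 127) = 1/127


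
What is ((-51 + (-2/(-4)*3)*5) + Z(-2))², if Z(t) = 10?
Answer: 4489/4 ≈ 1122.3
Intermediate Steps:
((-51 + (-2/(-4)*3)*5) + Z(-2))² = ((-51 + (-2/(-4)*3)*5) + 10)² = ((-51 + (-2*(-¼)*3)*5) + 10)² = ((-51 + ((½)*3)*5) + 10)² = ((-51 + (3/2)*5) + 10)² = ((-51 + 15/2) + 10)² = (-87/2 + 10)² = (-67/2)² = 4489/4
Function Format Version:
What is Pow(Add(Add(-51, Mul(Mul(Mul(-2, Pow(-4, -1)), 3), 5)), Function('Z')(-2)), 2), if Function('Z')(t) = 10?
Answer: Rational(4489, 4) ≈ 1122.3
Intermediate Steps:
Pow(Add(Add(-51, Mul(Mul(Mul(-2, Pow(-4, -1)), 3), 5)), Function('Z')(-2)), 2) = Pow(Add(Add(-51, Mul(Mul(Mul(-2, Pow(-4, -1)), 3), 5)), 10), 2) = Pow(Add(Add(-51, Mul(Mul(Mul(-2, Rational(-1, 4)), 3), 5)), 10), 2) = Pow(Add(Add(-51, Mul(Mul(Rational(1, 2), 3), 5)), 10), 2) = Pow(Add(Add(-51, Mul(Rational(3, 2), 5)), 10), 2) = Pow(Add(Add(-51, Rational(15, 2)), 10), 2) = Pow(Add(Rational(-87, 2), 10), 2) = Pow(Rational(-67, 2), 2) = Rational(4489, 4)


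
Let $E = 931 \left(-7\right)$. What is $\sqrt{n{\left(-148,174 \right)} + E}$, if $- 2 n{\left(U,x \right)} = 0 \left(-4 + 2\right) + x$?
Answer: $2 i \sqrt{1651} \approx 81.265 i$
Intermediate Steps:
$n{\left(U,x \right)} = - \frac{x}{2}$ ($n{\left(U,x \right)} = - \frac{0 \left(-4 + 2\right) + x}{2} = - \frac{0 \left(-2\right) + x}{2} = - \frac{0 + x}{2} = - \frac{x}{2}$)
$E = -6517$
$\sqrt{n{\left(-148,174 \right)} + E} = \sqrt{\left(- \frac{1}{2}\right) 174 - 6517} = \sqrt{-87 - 6517} = \sqrt{-6604} = 2 i \sqrt{1651}$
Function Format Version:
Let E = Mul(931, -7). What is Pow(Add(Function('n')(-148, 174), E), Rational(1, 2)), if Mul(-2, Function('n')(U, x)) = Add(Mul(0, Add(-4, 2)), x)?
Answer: Mul(2, I, Pow(1651, Rational(1, 2))) ≈ Mul(81.265, I)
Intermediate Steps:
Function('n')(U, x) = Mul(Rational(-1, 2), x) (Function('n')(U, x) = Mul(Rational(-1, 2), Add(Mul(0, Add(-4, 2)), x)) = Mul(Rational(-1, 2), Add(Mul(0, -2), x)) = Mul(Rational(-1, 2), Add(0, x)) = Mul(Rational(-1, 2), x))
E = -6517
Pow(Add(Function('n')(-148, 174), E), Rational(1, 2)) = Pow(Add(Mul(Rational(-1, 2), 174), -6517), Rational(1, 2)) = Pow(Add(-87, -6517), Rational(1, 2)) = Pow(-6604, Rational(1, 2)) = Mul(2, I, Pow(1651, Rational(1, 2)))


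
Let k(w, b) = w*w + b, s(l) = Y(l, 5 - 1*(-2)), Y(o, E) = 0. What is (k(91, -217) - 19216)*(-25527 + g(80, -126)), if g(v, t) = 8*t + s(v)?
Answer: 295918320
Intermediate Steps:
s(l) = 0
k(w, b) = b + w² (k(w, b) = w² + b = b + w²)
g(v, t) = 8*t (g(v, t) = 8*t + 0 = 8*t)
(k(91, -217) - 19216)*(-25527 + g(80, -126)) = ((-217 + 91²) - 19216)*(-25527 + 8*(-126)) = ((-217 + 8281) - 19216)*(-25527 - 1008) = (8064 - 19216)*(-26535) = -11152*(-26535) = 295918320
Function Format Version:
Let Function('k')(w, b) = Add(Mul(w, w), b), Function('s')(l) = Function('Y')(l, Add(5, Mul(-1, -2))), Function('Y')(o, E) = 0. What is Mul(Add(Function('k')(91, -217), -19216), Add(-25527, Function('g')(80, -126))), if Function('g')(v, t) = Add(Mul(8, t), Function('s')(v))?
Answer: 295918320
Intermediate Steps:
Function('s')(l) = 0
Function('k')(w, b) = Add(b, Pow(w, 2)) (Function('k')(w, b) = Add(Pow(w, 2), b) = Add(b, Pow(w, 2)))
Function('g')(v, t) = Mul(8, t) (Function('g')(v, t) = Add(Mul(8, t), 0) = Mul(8, t))
Mul(Add(Function('k')(91, -217), -19216), Add(-25527, Function('g')(80, -126))) = Mul(Add(Add(-217, Pow(91, 2)), -19216), Add(-25527, Mul(8, -126))) = Mul(Add(Add(-217, 8281), -19216), Add(-25527, -1008)) = Mul(Add(8064, -19216), -26535) = Mul(-11152, -26535) = 295918320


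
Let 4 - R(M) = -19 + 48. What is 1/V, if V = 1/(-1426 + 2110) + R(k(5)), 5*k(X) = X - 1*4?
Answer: -684/17099 ≈ -0.040002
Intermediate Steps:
k(X) = -4/5 + X/5 (k(X) = (X - 1*4)/5 = (X - 4)/5 = (-4 + X)/5 = -4/5 + X/5)
R(M) = -25 (R(M) = 4 - (-19 + 48) = 4 - 1*29 = 4 - 29 = -25)
V = -17099/684 (V = 1/(-1426 + 2110) - 25 = 1/684 - 25 = -17099/684 ≈ -24.999)
1/V = 1/(-17099/684) = -684/17099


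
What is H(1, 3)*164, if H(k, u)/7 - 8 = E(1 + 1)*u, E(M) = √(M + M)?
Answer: 16072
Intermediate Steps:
E(M) = √2*√M (E(M) = √(2*M) = √2*√M)
H(k, u) = 56 + 14*u (H(k, u) = 56 + 7*((√2*√(1 + 1))*u) = 56 + 7*((√2*√2)*u) = 56 + 7*(2*u) = 56 + 14*u)
H(1, 3)*164 = (56 + 14*3)*164 = (56 + 42)*164 = 98*164 = 16072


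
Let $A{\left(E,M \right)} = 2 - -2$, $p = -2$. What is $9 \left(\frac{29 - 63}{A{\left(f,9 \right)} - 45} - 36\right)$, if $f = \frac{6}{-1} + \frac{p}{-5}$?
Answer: $- \frac{12978}{41} \approx -316.54$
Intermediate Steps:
$f = - \frac{28}{5}$ ($f = \frac{6}{-1} - \frac{2}{-5} = 6 \left(-1\right) - - \frac{2}{5} = -6 + \frac{2}{5} = - \frac{28}{5} \approx -5.6$)
$A{\left(E,M \right)} = 4$ ($A{\left(E,M \right)} = 2 + 2 = 4$)
$9 \left(\frac{29 - 63}{A{\left(f,9 \right)} - 45} - 36\right) = 9 \left(\frac{29 - 63}{4 - 45} - 36\right) = 9 \left(- \frac{34}{-41} - 36\right) = 9 \left(\left(-34\right) \left(- \frac{1}{41}\right) - 36\right) = 9 \left(\frac{34}{41} - 36\right) = 9 \left(- \frac{1442}{41}\right) = - \frac{12978}{41}$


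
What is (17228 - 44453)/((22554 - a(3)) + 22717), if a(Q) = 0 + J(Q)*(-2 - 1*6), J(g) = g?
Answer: -5445/9059 ≈ -0.60106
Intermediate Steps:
a(Q) = -8*Q (a(Q) = 0 + Q*(-2 - 1*6) = 0 + Q*(-2 - 6) = 0 + Q*(-8) = 0 - 8*Q = -8*Q)
(17228 - 44453)/((22554 - a(3)) + 22717) = (17228 - 44453)/((22554 - (-8)*3) + 22717) = -27225/((22554 - 1*(-24)) + 22717) = -27225/((22554 + 24) + 22717) = -27225/(22578 + 22717) = -27225/45295 = -27225*1/45295 = -5445/9059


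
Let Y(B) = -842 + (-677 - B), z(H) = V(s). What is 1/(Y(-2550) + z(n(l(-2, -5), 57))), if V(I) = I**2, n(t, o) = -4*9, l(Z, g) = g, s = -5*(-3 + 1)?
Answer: 1/1131 ≈ 0.00088417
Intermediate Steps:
s = 10 (s = -5*(-2) = 10)
n(t, o) = -36
z(H) = 100 (z(H) = 10**2 = 100)
Y(B) = -1519 - B
1/(Y(-2550) + z(n(l(-2, -5), 57))) = 1/((-1519 - 1*(-2550)) + 100) = 1/((-1519 + 2550) + 100) = 1/(1031 + 100) = 1/1131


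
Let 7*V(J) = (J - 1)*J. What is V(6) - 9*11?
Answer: -663/7 ≈ -94.714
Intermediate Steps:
V(J) = J*(-1 + J)/7 (V(J) = ((J - 1)*J)/7 = ((-1 + J)*J)/7 = (J*(-1 + J))/7 = J*(-1 + J)/7)
V(6) - 9*11 = (⅐)*6*(-1 + 6) - 9*11 = (⅐)*6*5 - 99 = 30/7 - 99 = -663/7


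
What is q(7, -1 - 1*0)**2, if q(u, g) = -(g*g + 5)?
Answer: 36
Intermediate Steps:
q(u, g) = -5 - g**2 (q(u, g) = -(g**2 + 5) = -(5 + g**2) = -5 - g**2)
q(7, -1 - 1*0)**2 = (-5 - (-1 - 1*0)**2)**2 = (-5 - (-1 + 0)**2)**2 = (-5 - 1*(-1)**2)**2 = (-5 - 1*1)**2 = (-5 - 1)**2 = (-6)**2 = 36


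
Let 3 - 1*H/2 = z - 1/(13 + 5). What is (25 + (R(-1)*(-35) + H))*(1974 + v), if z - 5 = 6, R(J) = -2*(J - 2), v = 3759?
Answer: -1151696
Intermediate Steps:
R(J) = 4 - 2*J (R(J) = -2*(-2 + J) = 4 - 2*J)
z = 11 (z = 5 + 6 = 11)
H = -143/9 (H = 6 - 2*(11 - 1/(13 + 5)) = 6 - 2*(11 - 1/18) = 6 - 2*197/18 = 6 - 197/9 = -143/9 ≈ -15.889)
(25 + (R(-1)*(-35) + H))*(1974 + v) = (25 + ((4 - 2*(-1))*(-35) - 143/9))*(1974 + 3759) = (25 + ((4 + 2)*(-35) - 143/9))*5733 = (25 + (6*(-35) - 143/9))*5733 = (25 + (-210 - 143/9))*5733 = (25 - 2033/9)*5733 = -1808/9*5733 = -1151696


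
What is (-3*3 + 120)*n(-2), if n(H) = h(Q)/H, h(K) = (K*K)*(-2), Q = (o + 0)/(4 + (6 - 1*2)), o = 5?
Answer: 2775/64 ≈ 43.359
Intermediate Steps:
Q = 5/8 (Q = (5 + 0)/(4 + (6 - 1*2)) = 5/(4 + (6 - 2)) = 5/(4 + 4) = 5/8 ≈ 0.62500)
h(K) = -2*K**2 (h(K) = K**2*(-2) = -2*K**2)
n(H) = -25/(32*H) (n(H) = (-2*(5/8)**2)/H = (-2*25/64)/H = -25/(32*H))
(-3*3 + 120)*n(-2) = (-3*3 + 120)*(-25/32/(-2)) = (-9 + 120)*(-25/32*(-1/2)) = 111*(25/64) = 2775/64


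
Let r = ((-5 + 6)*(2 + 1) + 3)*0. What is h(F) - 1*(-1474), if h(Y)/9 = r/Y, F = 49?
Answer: 1474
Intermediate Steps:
r = 0 (r = (1*3 + 3)*0 = (3 + 3)*0 = 6*0 = 0)
h(Y) = 0 (h(Y) = 9*(0/Y) = 9*0 = 0)
h(F) - 1*(-1474) = 0 - 1*(-1474) = 0 + 1474 = 1474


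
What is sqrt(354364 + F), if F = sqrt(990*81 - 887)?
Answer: sqrt(354364 + sqrt(79303)) ≈ 595.52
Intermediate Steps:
F = sqrt(79303) (F = sqrt(80190 - 887) = sqrt(79303) ≈ 281.61)
sqrt(354364 + F) = sqrt(354364 + sqrt(79303))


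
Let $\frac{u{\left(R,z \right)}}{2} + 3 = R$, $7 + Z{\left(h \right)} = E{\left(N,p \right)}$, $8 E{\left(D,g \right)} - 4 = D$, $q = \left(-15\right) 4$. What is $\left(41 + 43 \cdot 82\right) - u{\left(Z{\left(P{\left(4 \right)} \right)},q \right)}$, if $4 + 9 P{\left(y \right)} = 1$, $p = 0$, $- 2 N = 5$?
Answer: $\frac{28693}{8} \approx 3586.6$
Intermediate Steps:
$N = - \frac{5}{2}$ ($N = \left(- \frac{1}{2}\right) 5 = - \frac{5}{2} \approx -2.5$)
$q = -60$
$P{\left(y \right)} = - \frac{1}{3}$ ($P{\left(y \right)} = - \frac{4}{9} + \frac{1}{9} \cdot 1 = - \frac{4}{9} + \frac{1}{9} = - \frac{1}{3}$)
$E{\left(D,g \right)} = \frac{1}{2} + \frac{D}{8}$
$Z{\left(h \right)} = - \frac{109}{16}$ ($Z{\left(h \right)} = -7 + \left(\frac{1}{2} + \frac{1}{8} \left(- \frac{5}{2}\right)\right) = -7 + \left(\frac{1}{2} - \frac{5}{16}\right) = -7 + \frac{3}{16} = - \frac{109}{16}$)
$u{\left(R,z \right)} = -6 + 2 R$
$\left(41 + 43 \cdot 82\right) - u{\left(Z{\left(P{\left(4 \right)} \right)},q \right)} = \left(41 + 43 \cdot 82\right) - \left(-6 + 2 \left(- \frac{109}{16}\right)\right) = \left(41 + 3526\right) - \left(-6 - \frac{109}{8}\right) = 3567 - - \frac{157}{8} = 3567 + \frac{157}{8} = \frac{28693}{8}$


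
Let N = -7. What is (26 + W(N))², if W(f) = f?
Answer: 361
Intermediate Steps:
(26 + W(N))² = (26 - 7)² = 19² = 361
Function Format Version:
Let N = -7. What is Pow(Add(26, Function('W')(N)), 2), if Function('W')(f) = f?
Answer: 361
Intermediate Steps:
Pow(Add(26, Function('W')(N)), 2) = Pow(Add(26, -7), 2) = Pow(19, 2) = 361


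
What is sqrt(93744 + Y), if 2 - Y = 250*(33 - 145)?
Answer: sqrt(121746) ≈ 348.92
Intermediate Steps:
Y = 28002 (Y = 2 - 250*(33 - 145) = 2 - 250*(-112) = 2 - 1*(-28000) = 2 + 28000 = 28002)
sqrt(93744 + Y) = sqrt(93744 + 28002) = sqrt(121746)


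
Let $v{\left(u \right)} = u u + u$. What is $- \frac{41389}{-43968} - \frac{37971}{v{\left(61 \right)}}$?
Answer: $- \frac{756487865}{83143488} \approx -9.0986$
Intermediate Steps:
$v{\left(u \right)} = u + u^{2}$ ($v{\left(u \right)} = u^{2} + u = u + u^{2}$)
$- \frac{41389}{-43968} - \frac{37971}{v{\left(61 \right)}} = - \frac{41389}{-43968} - \frac{37971}{61 \left(1 + 61\right)} = \left(-41389\right) \left(- \frac{1}{43968}\right) - \frac{37971}{61 \cdot 62} = \frac{41389}{43968} - \frac{37971}{3782} = - \frac{756487865}{83143488}$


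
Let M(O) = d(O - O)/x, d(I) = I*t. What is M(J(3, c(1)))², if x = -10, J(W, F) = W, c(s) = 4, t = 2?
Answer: 0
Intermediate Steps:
d(I) = 2*I (d(I) = I*2 = 2*I)
M(O) = 0 (M(O) = (2*(O - O))/(-10) = (2*0)*(-⅒) = 0*(-⅒) = 0)
M(J(3, c(1)))² = 0² = 0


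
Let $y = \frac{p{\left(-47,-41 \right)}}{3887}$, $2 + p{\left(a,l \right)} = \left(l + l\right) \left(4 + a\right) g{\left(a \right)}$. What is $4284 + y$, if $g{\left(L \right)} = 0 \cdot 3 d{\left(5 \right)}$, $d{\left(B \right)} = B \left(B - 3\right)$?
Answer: $\frac{16651906}{3887} \approx 4284.0$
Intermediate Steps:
$d{\left(B \right)} = B \left(-3 + B\right)$
$g{\left(L \right)} = 0$ ($g{\left(L \right)} = 0 \cdot 3 \cdot 5 \left(-3 + 5\right) = 0 \cdot 5 \cdot 2 = 0 \cdot 10 = 0$)
$p{\left(a,l \right)} = -2$ ($p{\left(a,l \right)} = -2 + \left(l + l\right) \left(4 + a\right) 0 = -2 + 2 l \left(4 + a\right) 0 = -2 + 0 = -2$)
$y = - \frac{2}{3887} \approx -0.00051454$
$4284 + y = 4284 - \frac{2}{3887} = \frac{16651906}{3887}$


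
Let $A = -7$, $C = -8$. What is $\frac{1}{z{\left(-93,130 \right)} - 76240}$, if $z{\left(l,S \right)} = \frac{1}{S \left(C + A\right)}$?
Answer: $- \frac{1950}{148668001} \approx -1.3116 \cdot 10^{-5}$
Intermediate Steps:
$z{\left(l,S \right)} = - \frac{1}{15 S}$ ($z{\left(l,S \right)} = \frac{1}{S \left(-8 - 7\right)} = \frac{1}{S \left(-15\right)} = \frac{1}{\left(-15\right) S} = - \frac{1}{15 S}$)
$\frac{1}{z{\left(-93,130 \right)} - 76240} = \frac{1}{- \frac{1}{15 \cdot 130} - 76240} = \frac{1}{\left(- \frac{1}{15}\right) \frac{1}{130} - 76240} = \frac{1}{- \frac{1}{1950} - 76240} = \frac{1}{- \frac{148668001}{1950}} = - \frac{1950}{148668001}$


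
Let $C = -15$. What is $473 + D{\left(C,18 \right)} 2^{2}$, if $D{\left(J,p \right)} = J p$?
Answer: $-607$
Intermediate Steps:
$473 + D{\left(C,18 \right)} 2^{2} = 473 + \left(-15\right) 18 \cdot 2^{2} = 473 - 1080 = -607$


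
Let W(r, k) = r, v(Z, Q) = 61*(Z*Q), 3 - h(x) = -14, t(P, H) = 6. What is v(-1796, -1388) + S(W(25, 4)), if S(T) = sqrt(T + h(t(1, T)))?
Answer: 152063728 + sqrt(42) ≈ 1.5206e+8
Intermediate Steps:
h(x) = 17 (h(x) = 3 - 1*(-14) = 3 + 14 = 17)
v(Z, Q) = 61*Q*Z (v(Z, Q) = 61*(Q*Z) = 61*Q*Z)
S(T) = sqrt(17 + T) (S(T) = sqrt(T + 17) = sqrt(17 + T))
v(-1796, -1388) + S(W(25, 4)) = 61*(-1388)*(-1796) + sqrt(17 + 25) = 152063728 + sqrt(42)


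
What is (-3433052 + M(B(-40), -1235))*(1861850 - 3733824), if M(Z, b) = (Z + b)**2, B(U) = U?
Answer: 3383456350898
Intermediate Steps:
(-3433052 + M(B(-40), -1235))*(1861850 - 3733824) = (-3433052 + (-40 - 1235)**2)*(1861850 - 3733824) = (-3433052 + (-1275)**2)*(-1871974) = (-3433052 + 1625625)*(-1871974) = -1807427*(-1871974) = 3383456350898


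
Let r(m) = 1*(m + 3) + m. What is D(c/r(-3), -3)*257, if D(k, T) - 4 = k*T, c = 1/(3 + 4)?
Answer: 7453/7 ≈ 1064.7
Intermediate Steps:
r(m) = 3 + 2*m (r(m) = 1*(3 + m) + m = (3 + m) + m = 3 + 2*m)
c = ⅐ (c = 1/7 = ⅐ ≈ 0.14286)
D(k, T) = 4 + T*k (D(k, T) = 4 + k*T = 4 + T*k)
D(c/r(-3), -3)*257 = (4 - 3/(7*(3 + 2*(-3))))*257 = (4 - 3/(7*(3 - 6)))*257 = (4 - 3/(7*(-3)))*257 = (4 - 3*(-1)/(7*3))*257 = (4 - 3*(-1/21))*257 = (4 + ⅐)*257 = (29/7)*257 = 7453/7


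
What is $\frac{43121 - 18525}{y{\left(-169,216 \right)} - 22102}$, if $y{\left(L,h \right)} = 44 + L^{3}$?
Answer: $- \frac{24596}{4848867} \approx -0.0050725$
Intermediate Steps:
$\frac{43121 - 18525}{y{\left(-169,216 \right)} - 22102} = \frac{43121 - 18525}{\left(44 + \left(-169\right)^{3}\right) - 22102} = \frac{24596}{\left(44 - 4826809\right) - 22102} = \frac{24596}{-4826765 - 22102} = \frac{24596}{-4848867} = 24596 \left(- \frac{1}{4848867}\right) = - \frac{24596}{4848867}$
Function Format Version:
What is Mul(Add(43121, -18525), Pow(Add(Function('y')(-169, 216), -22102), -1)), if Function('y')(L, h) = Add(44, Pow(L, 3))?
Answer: Rational(-24596, 4848867) ≈ -0.0050725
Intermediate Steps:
Mul(Add(43121, -18525), Pow(Add(Function('y')(-169, 216), -22102), -1)) = Mul(Add(43121, -18525), Pow(Add(Add(44, Pow(-169, 3)), -22102), -1)) = Mul(24596, Pow(Add(Add(44, -4826809), -22102), -1)) = Mul(24596, Pow(Add(-4826765, -22102), -1)) = Mul(24596, Pow(-4848867, -1)) = Mul(24596, Rational(-1, 4848867)) = Rational(-24596, 4848867)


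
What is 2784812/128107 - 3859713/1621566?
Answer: 446811133589/23081550618 ≈ 19.358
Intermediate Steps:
2784812/128107 - 3859713/1621566 = 2784812*(1/128107) - 3859713*1/1621566 = 2784812/128107 - 428857/180174 = 446811133589/23081550618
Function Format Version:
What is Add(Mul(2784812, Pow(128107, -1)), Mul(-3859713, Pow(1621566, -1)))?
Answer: Rational(446811133589, 23081550618) ≈ 19.358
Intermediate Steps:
Add(Mul(2784812, Pow(128107, -1)), Mul(-3859713, Pow(1621566, -1))) = Add(Mul(2784812, Rational(1, 128107)), Mul(-3859713, Rational(1, 1621566))) = Add(Rational(2784812, 128107), Rational(-428857, 180174)) = Rational(446811133589, 23081550618)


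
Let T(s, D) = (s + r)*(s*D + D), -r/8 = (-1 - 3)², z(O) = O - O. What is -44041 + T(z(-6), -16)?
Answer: -41993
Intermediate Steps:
z(O) = 0
r = -128 (r = -8*(-1 - 3)² = -8*(-4)² = -8*16 = -128)
T(s, D) = (-128 + s)*(D + D*s) (T(s, D) = (s - 128)*(s*D + D) = (-128 + s)*(D*s + D) = (-128 + s)*(D + D*s))
-44041 + T(z(-6), -16) = -44041 - 16*(-128 + 0² - 127*0) = -44041 - 16*(-128 + 0 + 0) = -44041 - 16*(-128) = -44041 + 2048 = -41993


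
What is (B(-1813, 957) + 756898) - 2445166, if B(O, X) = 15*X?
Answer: -1673913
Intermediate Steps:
(B(-1813, 957) + 756898) - 2445166 = (15*957 + 756898) - 2445166 = (14355 + 756898) - 2445166 = 771253 - 2445166 = -1673913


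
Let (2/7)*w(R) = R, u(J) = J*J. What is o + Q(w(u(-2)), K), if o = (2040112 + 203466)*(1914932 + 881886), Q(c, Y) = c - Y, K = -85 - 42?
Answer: 6274879334945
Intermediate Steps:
u(J) = J²
w(R) = 7*R/2
K = -127
o = 6274879334804 (o = 2243578*2796818 = 6274879334804)
o + Q(w(u(-2)), K) = 6274879334804 + ((7/2)*(-2)² - 1*(-127)) = 6274879334804 + ((7/2)*4 + 127) = 6274879334804 + (14 + 127) = 6274879334804 + 141 = 6274879334945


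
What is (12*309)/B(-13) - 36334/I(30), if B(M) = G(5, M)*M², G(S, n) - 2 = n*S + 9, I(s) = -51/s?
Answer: 184209878/8619 ≈ 21373.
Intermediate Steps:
G(S, n) = 11 + S*n (G(S, n) = 2 + (n*S + 9) = 2 + (S*n + 9) = 2 + (9 + S*n) = 11 + S*n)
B(M) = M²*(11 + 5*M) (B(M) = (11 + 5*M)*M² = M²*(11 + 5*M))
(12*309)/B(-13) - 36334/I(30) = (12*309)/(((-13)²*(11 + 5*(-13)))) - 36334/((-51/30)) = 3708/((169*(11 - 65))) - 36334/((-51*1/30)) = 3708/((169*(-54))) - 36334/(-17/10) = 3708/(-9126) - 36334*(-10/17) = 3708*(-1/9126) + 363340/17 = -206/507 + 363340/17 = 184209878/8619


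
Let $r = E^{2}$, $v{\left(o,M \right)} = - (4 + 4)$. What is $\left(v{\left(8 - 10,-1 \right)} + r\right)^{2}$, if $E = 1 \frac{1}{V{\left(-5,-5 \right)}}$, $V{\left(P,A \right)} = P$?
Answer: $\frac{39601}{625} \approx 63.362$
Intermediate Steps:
$E = - \frac{1}{5}$ ($E = 1 \frac{1}{-5} = 1 \left(- \frac{1}{5}\right) = - \frac{1}{5} \approx -0.2$)
$v{\left(o,M \right)} = -8$ ($v{\left(o,M \right)} = \left(-1\right) 8 = -8$)
$r = \frac{1}{25}$ ($r = \left(- \frac{1}{5}\right)^{2} = \frac{1}{25} \approx 0.04$)
$\left(v{\left(8 - 10,-1 \right)} + r\right)^{2} = \left(-8 + \frac{1}{25}\right)^{2} = \left(- \frac{199}{25}\right)^{2} = \frac{39601}{625}$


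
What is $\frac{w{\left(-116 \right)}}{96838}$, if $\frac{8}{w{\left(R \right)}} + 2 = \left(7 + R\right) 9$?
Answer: $- \frac{4}{47595877} \approx -8.4041 \cdot 10^{-8}$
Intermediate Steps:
$w{\left(R \right)} = \frac{8}{61 + 9 R}$ ($w{\left(R \right)} = \frac{8}{-2 + \left(7 + R\right) 9} = \frac{8}{-2 + \left(63 + 9 R\right)} = \frac{8}{61 + 9 R}$)
$\frac{w{\left(-116 \right)}}{96838} = \frac{8 \frac{1}{61 + 9 \left(-116\right)}}{96838} = \frac{8}{61 - 1044} \cdot \frac{1}{96838} = \frac{8}{-983} \cdot \frac{1}{96838} = 8 \left(- \frac{1}{983}\right) \frac{1}{96838} = \left(- \frac{8}{983}\right) \frac{1}{96838} = - \frac{4}{47595877}$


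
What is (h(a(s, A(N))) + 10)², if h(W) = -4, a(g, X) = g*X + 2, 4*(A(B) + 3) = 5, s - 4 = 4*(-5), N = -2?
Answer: 36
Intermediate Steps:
s = -16 (s = 4 + 4*(-5) = 4 - 20 = -16)
A(B) = -7/4 (A(B) = -3 + (¼)*5 = -3 + 5/4 = -7/4)
a(g, X) = 2 + X*g (a(g, X) = X*g + 2 = 2 + X*g)
(h(a(s, A(N))) + 10)² = (-4 + 10)² = 6² = 36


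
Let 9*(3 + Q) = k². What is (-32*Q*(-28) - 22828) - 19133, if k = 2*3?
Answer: -41065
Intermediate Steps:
k = 6
Q = 1 (Q = -3 + (⅑)*6² = -3 + (⅑)*36 = -3 + 4 = 1)
(-32*Q*(-28) - 22828) - 19133 = (-32*1*(-28) - 22828) - 19133 = (-32*(-28) - 22828) - 19133 = (896 - 22828) - 19133 = -21932 - 19133 = -41065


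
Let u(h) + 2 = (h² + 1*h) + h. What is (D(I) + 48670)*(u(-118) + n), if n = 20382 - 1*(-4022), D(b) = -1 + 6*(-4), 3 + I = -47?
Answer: 1852888050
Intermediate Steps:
I = -50 (I = -3 - 47 = -50)
D(b) = -25 (D(b) = -1 - 24 = -25)
u(h) = -2 + h² + 2*h (u(h) = -2 + ((h² + 1*h) + h) = -2 + ((h² + h) + h) = -2 + ((h + h²) + h) = -2 + (h² + 2*h) = -2 + h² + 2*h)
n = 24404 (n = 20382 + 4022 = 24404)
(D(I) + 48670)*(u(-118) + n) = (-25 + 48670)*((-2 + (-118)² + 2*(-118)) + 24404) = 48645*((-2 + 13924 - 236) + 24404) = 48645*(13686 + 24404) = 48645*38090 = 1852888050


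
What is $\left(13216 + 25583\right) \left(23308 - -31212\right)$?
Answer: $2115321480$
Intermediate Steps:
$\left(13216 + 25583\right) \left(23308 - -31212\right) = 38799 \left(23308 + 31212\right) = 38799 \cdot 54520 = 2115321480$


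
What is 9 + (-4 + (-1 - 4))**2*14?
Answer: 1143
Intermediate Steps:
9 + (-4 + (-1 - 4))**2*14 = 9 + (-4 - 5)**2*14 = 9 + (-9)**2*14 = 9 + 81*14 = 9 + 1134 = 1143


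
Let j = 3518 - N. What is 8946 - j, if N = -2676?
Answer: 2752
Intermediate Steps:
j = 6194 (j = 3518 - 1*(-2676) = 3518 + 2676 = 6194)
8946 - j = 8946 - 1*6194 = 8946 - 6194 = 2752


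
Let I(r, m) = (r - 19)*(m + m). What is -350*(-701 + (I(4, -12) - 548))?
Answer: 311150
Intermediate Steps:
I(r, m) = 2*m*(-19 + r) (I(r, m) = (-19 + r)*(2*m) = 2*m*(-19 + r))
-350*(-701 + (I(4, -12) - 548)) = -350*(-701 + (2*(-12)*(-19 + 4) - 548)) = -350*(-701 + (2*(-12)*(-15) - 548)) = -350*(-701 + (360 - 548)) = -350*(-701 - 188) = -350*(-889) = 311150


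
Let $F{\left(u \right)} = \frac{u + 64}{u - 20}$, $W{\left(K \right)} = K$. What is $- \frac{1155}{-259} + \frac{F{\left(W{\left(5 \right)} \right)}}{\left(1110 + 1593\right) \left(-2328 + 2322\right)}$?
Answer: $\frac{13380701}{3000330} \approx 4.4597$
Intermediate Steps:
$F{\left(u \right)} = \frac{64 + u}{-20 + u}$
$- \frac{1155}{-259} + \frac{F{\left(W{\left(5 \right)} \right)}}{\left(1110 + 1593\right) \left(-2328 + 2322\right)} = - \frac{1155}{-259} + \frac{\frac{1}{-20 + 5} \left(64 + 5\right)}{\left(1110 + 1593\right) \left(-2328 + 2322\right)} = \left(-1155\right) \left(- \frac{1}{259}\right) + \frac{\frac{1}{-15} \cdot 69}{2703 \left(-6\right)} = \frac{165}{37} + \frac{\left(- \frac{1}{15}\right) 69}{-16218} = \frac{165}{37} - - \frac{23}{81090} = \frac{165}{37} + \frac{23}{81090} = \frac{13380701}{3000330}$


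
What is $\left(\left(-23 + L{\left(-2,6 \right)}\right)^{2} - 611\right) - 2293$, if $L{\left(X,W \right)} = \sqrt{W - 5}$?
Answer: $-2420$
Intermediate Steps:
$L{\left(X,W \right)} = \sqrt{-5 + W}$
$\left(\left(-23 + L{\left(-2,6 \right)}\right)^{2} - 611\right) - 2293 = \left(\left(-23 + \sqrt{-5 + 6}\right)^{2} - 611\right) - 2293 = \left(\left(-23 + \sqrt{1}\right)^{2} - 611\right) - 2293 = \left(\left(-23 + 1\right)^{2} - 611\right) - 2293 = \left(\left(-22\right)^{2} - 611\right) - 2293 = \left(484 - 611\right) - 2293 = -127 - 2293 = -2420$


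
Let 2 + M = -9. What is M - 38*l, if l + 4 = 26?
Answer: -847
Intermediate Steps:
M = -11 (M = -2 - 9 = -11)
l = 22 (l = -4 + 26 = 22)
M - 38*l = -11 - 38*22 = -11 - 836 = -847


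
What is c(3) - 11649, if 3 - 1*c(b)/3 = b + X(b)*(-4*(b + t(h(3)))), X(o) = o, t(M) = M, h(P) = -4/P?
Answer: -11589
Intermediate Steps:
c(b) = 9 - 3*b - 3*b*(16/3 - 4*b) (c(b) = 9 - 3*(b + b*(-4*(b - 4/3))) = 9 - 3*(b + b*(-4*(-4/3 + b))) = 9 - 3*(b + b*(16/3 - 4*b)) = 9 + (-3*b - 3*b*(16/3 - 4*b)) = 9 - 3*b - 3*b*(16/3 - 4*b))
c(3) - 11649 = (9 - 19*3 + 12*3²) - 11649 = (9 - 57 + 12*9) - 11649 = (9 - 57 + 108) - 11649 = 60 - 11649 = -11589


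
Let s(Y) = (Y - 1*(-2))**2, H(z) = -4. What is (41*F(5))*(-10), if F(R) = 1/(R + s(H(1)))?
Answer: -410/9 ≈ -45.556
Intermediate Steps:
s(Y) = (2 + Y)**2 (s(Y) = (Y + 2)**2 = (2 + Y)**2)
F(R) = 1/(4 + R) (F(R) = 1/(R + (2 - 4)**2) = 1/(R + (-2)**2) = 1/(R + 4) = 1/(4 + R))
(41*F(5))*(-10) = (41/(4 + 5))*(-10) = (41/9)*(-10) = -410/9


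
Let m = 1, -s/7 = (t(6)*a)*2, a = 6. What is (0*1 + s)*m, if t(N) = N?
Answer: -504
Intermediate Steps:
s = -504 (s = -7*6*6*2 = -252*2 = -7*72 = -504)
(0*1 + s)*m = (0*1 - 504)*1 = (0 - 504)*1 = -504*1 = -504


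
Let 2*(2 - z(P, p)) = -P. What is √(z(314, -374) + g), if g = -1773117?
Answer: I*√1772958 ≈ 1331.5*I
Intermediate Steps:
z(P, p) = 2 + P/2 (z(P, p) = 2 - (-1)*P/2 = 2 + P/2)
√(z(314, -374) + g) = √((2 + (½)*314) - 1773117) = √((2 + 157) - 1773117) = √(159 - 1773117) = √(-1772958) = I*√1772958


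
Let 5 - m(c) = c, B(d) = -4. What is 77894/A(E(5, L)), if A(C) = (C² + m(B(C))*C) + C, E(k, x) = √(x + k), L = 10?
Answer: -4582/5 + 9164*√15/15 ≈ 1449.7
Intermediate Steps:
E(k, x) = √(k + x)
m(c) = 5 - c
A(C) = C² + 10*C (A(C) = (C² + (5 - 1*(-4))*C) + C = (C² + (5 + 4)*C) + C = (C² + 9*C) + C = C² + 10*C)
77894/A(E(5, L)) = 77894/((√(5 + 10)*(10 + √(5 + 10)))) = 77894/((√15*(10 + √15))) = 77894*(√15/(15*(10 + √15))) = 77894*√15/(15*(10 + √15))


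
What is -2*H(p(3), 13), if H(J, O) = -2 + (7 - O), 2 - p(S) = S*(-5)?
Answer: 16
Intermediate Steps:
p(S) = 2 + 5*S (p(S) = 2 - S*(-5) = 2 - (-5)*S = 2 + 5*S)
H(J, O) = 5 - O
-2*H(p(3), 13) = -2*(5 - 1*13) = -2*(5 - 13) = -2*(-8) = 16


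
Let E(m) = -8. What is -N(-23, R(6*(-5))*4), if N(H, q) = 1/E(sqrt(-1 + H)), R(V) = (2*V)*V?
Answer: 1/8 ≈ 0.12500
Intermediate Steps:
R(V) = 2*V**2
N(H, q) = -1/8 (N(H, q) = 1/(-8) = -1/8)
-N(-23, R(6*(-5))*4) = -1*(-1/8) = 1/8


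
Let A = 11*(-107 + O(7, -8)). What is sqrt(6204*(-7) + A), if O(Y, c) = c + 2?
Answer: I*sqrt(44671) ≈ 211.36*I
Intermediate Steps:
O(Y, c) = 2 + c
A = -1243 (A = 11*(-107 + (2 - 8)) = 11*(-107 - 6) = 11*(-113) = -1243)
sqrt(6204*(-7) + A) = sqrt(6204*(-7) - 1243) = sqrt(-43428 - 1243) = sqrt(-44671) = I*sqrt(44671)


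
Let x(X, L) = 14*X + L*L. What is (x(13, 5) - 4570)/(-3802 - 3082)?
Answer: 4363/6884 ≈ 0.63379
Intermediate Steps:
x(X, L) = L² + 14*X (x(X, L) = 14*X + L² = L² + 14*X)
(x(13, 5) - 4570)/(-3802 - 3082) = ((5² + 14*13) - 4570)/(-3802 - 3082) = ((25 + 182) - 4570)/(-6884) = (207 - 4570)*(-1/6884) = -4363*(-1/6884) = 4363/6884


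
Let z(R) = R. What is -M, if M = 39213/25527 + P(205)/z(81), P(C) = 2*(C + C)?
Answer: -8036131/689229 ≈ -11.660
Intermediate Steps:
P(C) = 4*C (P(C) = 2*(2*C) = 4*C)
M = 8036131/689229 (M = 39213/25527 + (4*205)/81 = 39213*(1/25527) + 820*(1/81) = 13071/8509 + 820/81 = 8036131/689229 ≈ 11.660)
-M = -1*8036131/689229 = -8036131/689229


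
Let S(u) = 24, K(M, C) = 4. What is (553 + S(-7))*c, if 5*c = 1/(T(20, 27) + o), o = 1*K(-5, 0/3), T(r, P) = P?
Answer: 577/155 ≈ 3.7226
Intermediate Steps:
o = 4 (o = 1*4 = 4)
c = 1/155 (c = 1/(5*(27 + 4)) = (⅕)/31 = (⅕)*(1/31) = 1/155 ≈ 0.0064516)
(553 + S(-7))*c = (553 + 24)*(1/155) = 577*(1/155) = 577/155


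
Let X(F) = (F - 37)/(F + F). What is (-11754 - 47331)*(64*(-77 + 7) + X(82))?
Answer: 43408272375/164 ≈ 2.6468e+8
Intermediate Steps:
X(F) = (-37 + F)/(2*F) (X(F) = (-37 + F)/((2*F)) = (-37 + F)*(1/(2*F)) = (-37 + F)/(2*F))
(-11754 - 47331)*(64*(-77 + 7) + X(82)) = (-11754 - 47331)*(64*(-77 + 7) + (½)*(-37 + 82)/82) = -59085*(64*(-70) + (½)*(1/82)*45) = -59085*(-4480 + 45/164) = -59085*(-734675/164) = 43408272375/164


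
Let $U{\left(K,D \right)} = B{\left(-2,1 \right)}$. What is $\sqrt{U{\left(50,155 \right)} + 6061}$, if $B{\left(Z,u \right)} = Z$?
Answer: $\sqrt{6059} \approx 77.84$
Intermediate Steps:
$U{\left(K,D \right)} = -2$
$\sqrt{U{\left(50,155 \right)} + 6061} = \sqrt{-2 + 6061} = \sqrt{6059}$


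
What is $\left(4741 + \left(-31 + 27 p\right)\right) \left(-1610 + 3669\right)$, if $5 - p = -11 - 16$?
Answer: $11476866$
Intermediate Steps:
$p = 32$ ($p = 5 - \left(-11 - 16\right) = 5 - -27 = 5 + 27 = 32$)
$\left(4741 + \left(-31 + 27 p\right)\right) \left(-1610 + 3669\right) = \left(4741 + \left(-31 + 27 \cdot 32\right)\right) \left(-1610 + 3669\right) = \left(4741 + \left(-31 + 864\right)\right) 2059 = \left(4741 + 833\right) 2059 = 5574 \cdot 2059 = 11476866$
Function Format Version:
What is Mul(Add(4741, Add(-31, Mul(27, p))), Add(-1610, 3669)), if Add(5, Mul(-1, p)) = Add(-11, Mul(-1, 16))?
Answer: 11476866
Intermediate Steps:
p = 32 (p = Add(5, Mul(-1, Add(-11, Mul(-1, 16)))) = Add(5, Mul(-1, Add(-11, -16))) = Add(5, Mul(-1, -27)) = Add(5, 27) = 32)
Mul(Add(4741, Add(-31, Mul(27, p))), Add(-1610, 3669)) = Mul(Add(4741, Add(-31, Mul(27, 32))), Add(-1610, 3669)) = Mul(Add(4741, Add(-31, 864)), 2059) = Mul(Add(4741, 833), 2059) = Mul(5574, 2059) = 11476866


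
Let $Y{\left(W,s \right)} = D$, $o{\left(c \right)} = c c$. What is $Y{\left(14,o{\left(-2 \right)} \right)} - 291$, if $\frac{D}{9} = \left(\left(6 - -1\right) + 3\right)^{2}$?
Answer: $609$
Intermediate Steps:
$o{\left(c \right)} = c^{2}$
$D = 900$ ($D = 9 \left(\left(6 - -1\right) + 3\right)^{2} = 9 \left(\left(6 + 1\right) + 3\right)^{2} = 9 \left(7 + 3\right)^{2} = 9 \cdot 10^{2} = 9 \cdot 100 = 900$)
$Y{\left(W,s \right)} = 900$
$Y{\left(14,o{\left(-2 \right)} \right)} - 291 = 900 - 291 = 609$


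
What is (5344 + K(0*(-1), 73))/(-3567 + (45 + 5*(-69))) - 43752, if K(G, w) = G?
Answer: -169194328/3867 ≈ -43753.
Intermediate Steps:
(5344 + K(0*(-1), 73))/(-3567 + (45 + 5*(-69))) - 43752 = (5344 + 0*(-1))/(-3567 + (45 + 5*(-69))) - 43752 = (5344 + 0)/(-3567 + (45 - 345)) - 43752 = 5344/(-3567 - 300) - 43752 = 5344/(-3867) - 43752 = 5344*(-1/3867) - 43752 = -5344/3867 - 43752 = -169194328/3867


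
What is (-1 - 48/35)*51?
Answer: -4233/35 ≈ -120.94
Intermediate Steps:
(-1 - 48/35)*51 = -83/35*51 = -4233/35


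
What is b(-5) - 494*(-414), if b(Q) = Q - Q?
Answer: 204516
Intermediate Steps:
b(Q) = 0
b(-5) - 494*(-414) = 0 - 494*(-414) = 0 + 204516 = 204516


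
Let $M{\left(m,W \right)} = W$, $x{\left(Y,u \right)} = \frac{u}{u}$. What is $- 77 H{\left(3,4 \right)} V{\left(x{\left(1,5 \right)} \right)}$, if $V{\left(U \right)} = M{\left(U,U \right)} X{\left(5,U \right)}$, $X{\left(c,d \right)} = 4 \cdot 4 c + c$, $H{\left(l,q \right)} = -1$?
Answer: $6545$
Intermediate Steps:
$X{\left(c,d \right)} = 17 c$ ($X{\left(c,d \right)} = 16 c + c = 17 c$)
$x{\left(Y,u \right)} = 1$
$V{\left(U \right)} = 85 U$ ($V{\left(U \right)} = U 17 \cdot 5 = U 85 = 85 U$)
$- 77 H{\left(3,4 \right)} V{\left(x{\left(1,5 \right)} \right)} = \left(-77\right) \left(-1\right) 85 \cdot 1 = 77 \cdot 85 = 6545$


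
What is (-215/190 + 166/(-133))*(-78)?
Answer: 24687/133 ≈ 185.62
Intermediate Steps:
(-215/190 + 166/(-133))*(-78) = (-215*1/190 + 166*(-1/133))*(-78) = (-43/38 - 166/133)*(-78) = -633/266*(-78) = 24687/133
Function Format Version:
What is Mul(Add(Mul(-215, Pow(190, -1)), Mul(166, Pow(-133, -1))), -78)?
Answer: Rational(24687, 133) ≈ 185.62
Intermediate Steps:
Mul(Add(Mul(-215, Pow(190, -1)), Mul(166, Pow(-133, -1))), -78) = Mul(Add(Mul(-215, Rational(1, 190)), Mul(166, Rational(-1, 133))), -78) = Mul(Add(Rational(-43, 38), Rational(-166, 133)), -78) = Mul(Rational(-633, 266), -78) = Rational(24687, 133)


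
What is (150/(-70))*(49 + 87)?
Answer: -2040/7 ≈ -291.43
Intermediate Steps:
(150/(-70))*(49 + 87) = (150*(-1/70))*136 = -15/7*136 = -2040/7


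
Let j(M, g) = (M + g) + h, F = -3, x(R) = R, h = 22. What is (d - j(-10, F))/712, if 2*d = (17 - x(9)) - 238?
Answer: -31/178 ≈ -0.17416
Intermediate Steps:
d = -115 (d = ((17 - 1*9) - 238)/2 = ((17 - 9) - 238)/2 = (8 - 238)/2 = (½)*(-230) = -115)
j(M, g) = 22 + M + g (j(M, g) = (M + g) + 22 = 22 + M + g)
(d - j(-10, F))/712 = (-115 - (22 - 10 - 3))/712 = (-115 - 1*9)*(1/712) = (-115 - 9)*(1/712) = -124*1/712 = -31/178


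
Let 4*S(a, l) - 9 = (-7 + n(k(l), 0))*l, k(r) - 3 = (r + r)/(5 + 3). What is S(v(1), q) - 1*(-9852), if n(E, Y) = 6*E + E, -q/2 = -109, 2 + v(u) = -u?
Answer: 31409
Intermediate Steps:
v(u) = -2 - u
q = 218 (q = -2*(-109) = 218)
k(r) = 3 + r/4 (k(r) = 3 + (r + r)/(5 + 3) = 3 + (2*r)/8 = 3 + (2*r)*(⅛) = 3 + r/4)
n(E, Y) = 7*E
S(a, l) = 9/4 + l*(14 + 7*l/4)/4 (S(a, l) = 9/4 + ((-7 + 7*(3 + l/4))*l)/4 = 9/4 + ((-7 + (21 + 7*l/4))*l)/4 = 9/4 + ((14 + 7*l/4)*l)/4 = 9/4 + (l*(14 + 7*l/4))/4 = 9/4 + l*(14 + 7*l/4)/4)
S(v(1), q) - 1*(-9852) = (9/4 + (7/2)*218 + (7/16)*218²) - 1*(-9852) = (9/4 + 763 + (7/16)*47524) + 9852 = (9/4 + 763 + 83167/4) + 9852 = 21557 + 9852 = 31409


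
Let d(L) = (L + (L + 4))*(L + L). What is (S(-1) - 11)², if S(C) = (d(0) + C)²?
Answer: 100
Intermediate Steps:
d(L) = 2*L*(4 + 2*L) (d(L) = (L + (4 + L))*(2*L) = (4 + 2*L)*(2*L) = 2*L*(4 + 2*L))
S(C) = C² (S(C) = (4*0*(2 + 0) + C)² = (4*0*2 + C)² = (0 + C)² = C²)
(S(-1) - 11)² = ((-1)² - 11)² = (1 - 11)² = (-10)² = 100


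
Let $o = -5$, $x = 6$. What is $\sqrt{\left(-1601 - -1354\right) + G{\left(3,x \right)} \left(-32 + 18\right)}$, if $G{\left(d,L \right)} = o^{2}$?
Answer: $i \sqrt{597} \approx 24.434 i$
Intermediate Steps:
$G{\left(d,L \right)} = 25$ ($G{\left(d,L \right)} = \left(-5\right)^{2} = 25$)
$\sqrt{\left(-1601 - -1354\right) + G{\left(3,x \right)} \left(-32 + 18\right)} = \sqrt{\left(-1601 - -1354\right) + 25 \left(-32 + 18\right)} = \sqrt{\left(-1601 + 1354\right) + 25 \left(-14\right)} = \sqrt{-247 - 350} = \sqrt{-597} = i \sqrt{597}$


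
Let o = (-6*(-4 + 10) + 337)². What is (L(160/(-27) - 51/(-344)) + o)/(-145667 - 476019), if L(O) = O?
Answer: -841448425/5774219568 ≈ -0.14573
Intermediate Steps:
o = 90601 (o = (-6*6 + 337)² = (-36 + 337)² = 301² = 90601)
(L(160/(-27) - 51/(-344)) + o)/(-145667 - 476019) = ((160/(-27) - 51/(-344)) + 90601)/(-145667 - 476019) = ((160*(-1/27) - 51*(-1/344)) + 90601)/(-621686) = ((-160/27 + 51/344) + 90601)*(-1/621686) = (-53663/9288 + 90601)*(-1/621686) = (841448425/9288)*(-1/621686) = -841448425/5774219568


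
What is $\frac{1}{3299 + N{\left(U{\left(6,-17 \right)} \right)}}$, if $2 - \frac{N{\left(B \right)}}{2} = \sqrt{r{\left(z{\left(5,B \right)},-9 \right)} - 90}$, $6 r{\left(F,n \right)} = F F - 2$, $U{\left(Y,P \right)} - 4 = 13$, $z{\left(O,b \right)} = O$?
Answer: $\frac{9909}{32730461} + \frac{i \sqrt{3102}}{32730461} \approx 0.00030275 + 1.7016 \cdot 10^{-6} i$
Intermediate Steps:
$U{\left(Y,P \right)} = 17$ ($U{\left(Y,P \right)} = 4 + 13 = 17$)
$r{\left(F,n \right)} = - \frac{1}{3} + \frac{F^{2}}{6}$ ($r{\left(F,n \right)} = \frac{F F - 2}{6} = \frac{F^{2} - 2}{6} = \frac{-2 + F^{2}}{6} = - \frac{1}{3} + \frac{F^{2}}{6}$)
$N{\left(B \right)} = 4 - \frac{i \sqrt{3102}}{3}$ ($N{\left(B \right)} = 4 - 2 \sqrt{\left(- \frac{1}{3} + \frac{5^{2}}{6}\right) - 90} = 4 - 2 \sqrt{\left(- \frac{1}{3} + \frac{1}{6} \cdot 25\right) - 90} = 4 - 2 \sqrt{\left(- \frac{1}{3} + \frac{25}{6}\right) - 90} = 4 - 2 \sqrt{\frac{23}{6} - 90} = 4 - 2 \sqrt{- \frac{517}{6}} = 4 - 2 \frac{i \sqrt{3102}}{6} = 4 - \frac{i \sqrt{3102}}{3}$)
$\frac{1}{3299 + N{\left(U{\left(6,-17 \right)} \right)}} = \frac{1}{3299 + \left(4 - \frac{i \sqrt{3102}}{3}\right)} = \frac{1}{3303 - \frac{i \sqrt{3102}}{3}}$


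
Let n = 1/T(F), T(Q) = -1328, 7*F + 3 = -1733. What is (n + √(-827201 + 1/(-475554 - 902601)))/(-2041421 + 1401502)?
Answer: 1/849812432 - 2*I*√392778031820515545/881907569445 ≈ 1.1767e-9 - 0.0014213*I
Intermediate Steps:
F = -248 (F = -3/7 + (⅐)*(-1733) = -3/7 - 1733/7 = -248)
n = -1/1328 (n = 1/(-1328) = -1/1328 ≈ -0.00075301)
(n + √(-827201 + 1/(-475554 - 902601)))/(-2041421 + 1401502) = (-1/1328 + √(-827201 + 1/(-475554 - 902601)))/(-2041421 + 1401502) = (-1/1328 + √(-827201 + 1/(-1378155)))/(-639919) = (-1/1328 + √(-827201 - 1/1378155))*(-1/639919) = (-1/1328 + √(-1140011194156/1378155))*(-1/639919) = (-1/1328 + 2*I*√392778031820515545/1378155)*(-1/639919) = 1/849812432 - 2*I*√392778031820515545/881907569445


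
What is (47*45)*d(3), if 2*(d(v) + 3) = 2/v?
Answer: -5640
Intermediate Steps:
d(v) = -3 + 1/v (d(v) = -3 + (2/v)/2 = -3 + 1/v)
(47*45)*d(3) = (47*45)*(-3 + 1/3) = 2115*(-3 + ⅓) = 2115*(-8/3) = -5640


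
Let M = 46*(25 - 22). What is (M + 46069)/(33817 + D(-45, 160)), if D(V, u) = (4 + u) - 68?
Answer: 46207/33913 ≈ 1.3625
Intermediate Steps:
D(V, u) = -64 + u
M = 138 (M = 46*3 = 138)
(M + 46069)/(33817 + D(-45, 160)) = (138 + 46069)/(33817 + (-64 + 160)) = 46207/(33817 + 96) = 46207/33913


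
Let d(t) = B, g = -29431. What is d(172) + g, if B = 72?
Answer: -29359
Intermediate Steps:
d(t) = 72
d(172) + g = 72 - 29431 = -29359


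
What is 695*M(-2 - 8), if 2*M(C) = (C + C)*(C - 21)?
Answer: 215450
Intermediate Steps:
M(C) = C*(-21 + C) (M(C) = ((C + C)*(C - 21))/2 = ((2*C)*(-21 + C))/2 = (2*C*(-21 + C))/2 = C*(-21 + C))
695*M(-2 - 8) = 695*((-2 - 8)*(-21 + (-2 - 8))) = 695*(-10*(-21 - 10)) = 695*(-10*(-31)) = 695*310 = 215450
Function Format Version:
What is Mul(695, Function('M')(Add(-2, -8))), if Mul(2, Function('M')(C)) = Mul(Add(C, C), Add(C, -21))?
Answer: 215450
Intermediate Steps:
Function('M')(C) = Mul(C, Add(-21, C)) (Function('M')(C) = Mul(Rational(1, 2), Mul(Add(C, C), Add(C, -21))) = Mul(Rational(1, 2), Mul(Mul(2, C), Add(-21, C))) = Mul(Rational(1, 2), Mul(2, C, Add(-21, C))) = Mul(C, Add(-21, C)))
Mul(695, Function('M')(Add(-2, -8))) = Mul(695, Mul(Add(-2, -8), Add(-21, Add(-2, -8)))) = Mul(695, Mul(-10, Add(-21, -10))) = Mul(695, Mul(-10, -31)) = Mul(695, 310) = 215450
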